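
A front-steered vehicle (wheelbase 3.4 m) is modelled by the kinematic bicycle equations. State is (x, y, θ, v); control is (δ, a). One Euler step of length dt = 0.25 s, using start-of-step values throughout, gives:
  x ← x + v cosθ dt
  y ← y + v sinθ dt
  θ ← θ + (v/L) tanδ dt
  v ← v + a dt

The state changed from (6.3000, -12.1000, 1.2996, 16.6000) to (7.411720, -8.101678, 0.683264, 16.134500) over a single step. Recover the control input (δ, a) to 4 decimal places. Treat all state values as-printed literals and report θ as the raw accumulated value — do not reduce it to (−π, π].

δ = -0.4676, a = -1.8620

a = (v'−v)/dt = (-0.465500)/0.25 = -1.8620
Δθ = θ'−θ = -0.616336;  (v·dt/L) = 16.6000·0.25/3.4 = 1.220588
tan δ = Δθ·L/(v·dt) = -0.504950  →  δ = -0.4676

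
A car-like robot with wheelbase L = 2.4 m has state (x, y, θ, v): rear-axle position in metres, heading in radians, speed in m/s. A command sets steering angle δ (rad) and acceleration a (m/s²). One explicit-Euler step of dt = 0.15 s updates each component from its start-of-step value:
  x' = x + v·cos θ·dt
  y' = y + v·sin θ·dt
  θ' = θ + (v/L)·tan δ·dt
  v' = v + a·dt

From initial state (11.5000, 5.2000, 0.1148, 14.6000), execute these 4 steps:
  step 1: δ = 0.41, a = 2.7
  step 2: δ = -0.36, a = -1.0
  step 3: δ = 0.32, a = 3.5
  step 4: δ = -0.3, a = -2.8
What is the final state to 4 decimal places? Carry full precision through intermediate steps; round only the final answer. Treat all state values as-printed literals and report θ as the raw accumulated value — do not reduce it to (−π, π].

(19.8997, 7.9406, 0.1687, 14.9600)

after step 1 (δ=0.41, a=2.7): (13.675585, 5.450860, 0.511401, 15.005000)
after step 2 (δ=-0.36, a=-1.0): (15.638373, 6.552376, 0.158406, 14.855000)
after step 3 (δ=0.32, a=3.5): (17.838726, 6.903869, 0.466080, 15.380000)
after step 4 (δ=-0.3, a=-2.8): (19.899653, 7.940607, 0.168731, 14.960000)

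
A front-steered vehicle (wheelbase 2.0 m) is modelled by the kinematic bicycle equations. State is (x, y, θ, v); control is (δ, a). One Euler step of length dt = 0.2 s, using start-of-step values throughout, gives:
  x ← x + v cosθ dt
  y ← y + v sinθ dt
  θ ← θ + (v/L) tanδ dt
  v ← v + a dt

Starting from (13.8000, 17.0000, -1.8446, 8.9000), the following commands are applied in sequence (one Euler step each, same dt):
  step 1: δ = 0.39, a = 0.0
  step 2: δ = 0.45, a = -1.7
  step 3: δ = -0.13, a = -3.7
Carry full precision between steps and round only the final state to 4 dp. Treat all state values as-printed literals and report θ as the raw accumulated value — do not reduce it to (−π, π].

after step 1 (δ=0.39, a=0.0): (13.318696, 15.286306, -1.478761, 8.900000)
after step 2 (δ=0.45, a=-1.7): (13.482288, 13.513840, -1.048842, 8.560000)
after step 3 (δ=-0.13, a=-3.7): (14.335848, 12.029798, -1.160753, 7.820000)

(14.3358, 12.0298, -1.1608, 7.8200)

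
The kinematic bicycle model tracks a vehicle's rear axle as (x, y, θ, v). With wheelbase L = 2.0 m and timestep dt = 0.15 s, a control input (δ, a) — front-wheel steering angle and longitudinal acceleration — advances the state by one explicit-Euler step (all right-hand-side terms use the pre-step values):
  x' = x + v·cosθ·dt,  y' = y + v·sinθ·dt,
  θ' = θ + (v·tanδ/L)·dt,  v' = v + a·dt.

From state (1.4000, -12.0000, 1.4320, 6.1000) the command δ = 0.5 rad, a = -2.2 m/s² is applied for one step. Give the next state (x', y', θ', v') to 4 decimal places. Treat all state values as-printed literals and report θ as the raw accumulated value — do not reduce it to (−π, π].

x' = 1.4000 + 6.1000·cos(1.4320)·0.15 = 1.5266
y' = -12.0000 + 6.1000·sin(1.4320)·0.15 = -11.0938
θ' = 1.4320 + (6.1000/2.0)·tan(0.5)·0.15 = 1.6819
v' = 6.1000 − 2.2000·0.15 = 5.7700

(1.5266, -11.0938, 1.6819, 5.7700)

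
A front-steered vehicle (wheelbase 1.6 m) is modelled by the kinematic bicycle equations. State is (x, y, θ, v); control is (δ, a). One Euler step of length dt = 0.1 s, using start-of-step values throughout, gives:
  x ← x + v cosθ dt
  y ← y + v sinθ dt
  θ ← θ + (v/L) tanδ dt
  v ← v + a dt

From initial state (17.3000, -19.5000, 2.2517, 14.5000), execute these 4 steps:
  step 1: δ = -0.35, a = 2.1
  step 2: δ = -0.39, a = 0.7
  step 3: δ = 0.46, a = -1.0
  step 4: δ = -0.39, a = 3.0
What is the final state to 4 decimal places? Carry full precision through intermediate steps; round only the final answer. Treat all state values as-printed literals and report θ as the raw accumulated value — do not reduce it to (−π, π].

(15.3120, -14.1797, 1.6235, 14.9800)

after step 1 (δ=-0.35, a=2.1): (16.387232, -18.373344, 1.920893, 14.710000)
after step 2 (δ=-0.39, a=0.7): (15.882695, -16.991575, 1.542979, 14.780000)
after step 3 (δ=0.46, a=-1.0): (15.923804, -15.514147, 2.000650, 14.680000)
after step 4 (δ=-0.39, a=3.0): (15.312032, -14.179696, 1.623507, 14.980000)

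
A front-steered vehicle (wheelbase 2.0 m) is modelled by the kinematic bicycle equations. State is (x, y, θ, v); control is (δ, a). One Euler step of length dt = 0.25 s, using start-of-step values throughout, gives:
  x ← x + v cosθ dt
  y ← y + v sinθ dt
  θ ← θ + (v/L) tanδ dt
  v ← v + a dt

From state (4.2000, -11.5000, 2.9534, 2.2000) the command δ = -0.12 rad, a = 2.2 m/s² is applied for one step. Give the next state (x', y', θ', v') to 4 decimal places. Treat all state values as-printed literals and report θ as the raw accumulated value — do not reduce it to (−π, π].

x' = 4.2000 + 2.2000·cos(2.9534)·0.25 = 3.6597
y' = -11.5000 + 2.2000·sin(2.9534)·0.25 = -11.3971
θ' = 2.9534 + (2.2000/2.0)·tan(-0.12)·0.25 = 2.9202
v' = 2.2000 + 2.2000·0.25 = 2.7500

(3.6597, -11.3971, 2.9202, 2.7500)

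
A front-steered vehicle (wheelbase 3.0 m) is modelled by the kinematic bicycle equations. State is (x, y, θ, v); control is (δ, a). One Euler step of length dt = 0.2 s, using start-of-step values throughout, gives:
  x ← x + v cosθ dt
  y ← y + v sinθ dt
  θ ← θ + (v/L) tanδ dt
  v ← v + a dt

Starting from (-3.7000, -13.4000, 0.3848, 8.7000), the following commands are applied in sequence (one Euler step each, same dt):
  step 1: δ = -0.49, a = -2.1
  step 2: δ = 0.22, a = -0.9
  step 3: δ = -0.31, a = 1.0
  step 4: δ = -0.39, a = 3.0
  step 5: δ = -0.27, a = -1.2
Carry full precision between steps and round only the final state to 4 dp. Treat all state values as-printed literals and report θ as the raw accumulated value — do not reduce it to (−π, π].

after step 1 (δ=-0.49, a=-2.1): (-2.087240, -12.746850, 0.075435, 8.280000)
after step 2 (δ=0.22, a=-0.9): (-0.435949, -12.622048, 0.198873, 8.100000)
after step 3 (δ=-0.31, a=1.0): (1.152120, -12.301993, 0.025896, 8.300000)
after step 4 (δ=-0.39, a=3.0): (2.811564, -12.259011, -0.201554, 8.900000)
after step 5 (δ=-0.27, a=-1.2): (4.555530, -12.615354, -0.365764, 8.660000)

(4.5555, -12.6154, -0.3658, 8.6600)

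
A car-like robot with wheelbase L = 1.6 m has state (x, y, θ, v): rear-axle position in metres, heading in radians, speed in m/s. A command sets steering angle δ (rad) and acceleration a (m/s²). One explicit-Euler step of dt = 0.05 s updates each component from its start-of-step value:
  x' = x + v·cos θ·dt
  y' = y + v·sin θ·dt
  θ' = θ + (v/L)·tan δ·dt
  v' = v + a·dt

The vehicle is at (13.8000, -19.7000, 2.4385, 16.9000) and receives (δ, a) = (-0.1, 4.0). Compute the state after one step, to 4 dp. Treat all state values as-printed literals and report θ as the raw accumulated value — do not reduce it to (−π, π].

(13.1554, -19.1536, 2.3855, 17.1000)

x' = 13.8000 + 16.9000·cos(2.4385)·0.05 = 13.1554
y' = -19.7000 + 16.9000·sin(2.4385)·0.05 = -19.1536
θ' = 2.4385 + (16.9000/1.6)·tan(-0.1)·0.05 = 2.3855
v' = 16.9000 + 4.0000·0.05 = 17.1000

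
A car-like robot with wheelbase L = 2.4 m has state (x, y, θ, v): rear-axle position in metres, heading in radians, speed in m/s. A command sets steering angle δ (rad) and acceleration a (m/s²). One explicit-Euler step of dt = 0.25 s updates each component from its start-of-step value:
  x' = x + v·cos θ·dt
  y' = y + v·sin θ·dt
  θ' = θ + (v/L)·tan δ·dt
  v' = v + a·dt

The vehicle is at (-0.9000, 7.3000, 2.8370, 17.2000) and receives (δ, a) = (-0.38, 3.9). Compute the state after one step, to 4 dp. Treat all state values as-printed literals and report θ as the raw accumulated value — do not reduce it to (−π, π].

(-5.0021, 8.5896, 2.1214, 18.1750)

x' = -0.9000 + 17.2000·cos(2.8370)·0.25 = -5.0021
y' = 7.3000 + 17.2000·sin(2.8370)·0.25 = 8.5896
θ' = 2.8370 + (17.2000/2.4)·tan(-0.38)·0.25 = 2.1214
v' = 17.2000 + 3.9000·0.25 = 18.1750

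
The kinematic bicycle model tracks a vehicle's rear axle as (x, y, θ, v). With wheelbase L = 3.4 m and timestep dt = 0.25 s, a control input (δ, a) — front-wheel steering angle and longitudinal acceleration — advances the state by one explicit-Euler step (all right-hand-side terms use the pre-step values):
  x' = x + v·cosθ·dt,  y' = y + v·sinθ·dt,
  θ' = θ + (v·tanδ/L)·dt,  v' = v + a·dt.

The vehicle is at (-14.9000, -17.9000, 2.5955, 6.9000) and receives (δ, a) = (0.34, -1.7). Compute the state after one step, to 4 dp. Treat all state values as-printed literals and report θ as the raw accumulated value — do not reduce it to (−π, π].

(-16.3741, -17.0041, 2.7750, 6.4750)

x' = -14.9000 + 6.9000·cos(2.5955)·0.25 = -16.3741
y' = -17.9000 + 6.9000·sin(2.5955)·0.25 = -17.0041
θ' = 2.5955 + (6.9000/3.4)·tan(0.34)·0.25 = 2.7750
v' = 6.9000 − 1.7000·0.25 = 6.4750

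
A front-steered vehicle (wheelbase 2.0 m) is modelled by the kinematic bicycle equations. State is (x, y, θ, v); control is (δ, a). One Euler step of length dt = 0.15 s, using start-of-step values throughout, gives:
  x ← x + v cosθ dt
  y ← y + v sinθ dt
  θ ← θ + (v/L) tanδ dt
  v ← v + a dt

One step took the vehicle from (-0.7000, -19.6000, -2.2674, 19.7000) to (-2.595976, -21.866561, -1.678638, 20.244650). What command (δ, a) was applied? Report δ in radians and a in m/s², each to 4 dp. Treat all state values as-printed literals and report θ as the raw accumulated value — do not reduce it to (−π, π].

a = (v'−v)/dt = (0.544650)/0.15 = 3.6310
Δθ = θ'−θ = 0.588762;  (v·dt/L) = 19.7000·0.15/2.0 = 1.477500
tan δ = Δθ·L/(v·dt) = 0.398485  →  δ = 0.3792

δ = 0.3792, a = 3.6310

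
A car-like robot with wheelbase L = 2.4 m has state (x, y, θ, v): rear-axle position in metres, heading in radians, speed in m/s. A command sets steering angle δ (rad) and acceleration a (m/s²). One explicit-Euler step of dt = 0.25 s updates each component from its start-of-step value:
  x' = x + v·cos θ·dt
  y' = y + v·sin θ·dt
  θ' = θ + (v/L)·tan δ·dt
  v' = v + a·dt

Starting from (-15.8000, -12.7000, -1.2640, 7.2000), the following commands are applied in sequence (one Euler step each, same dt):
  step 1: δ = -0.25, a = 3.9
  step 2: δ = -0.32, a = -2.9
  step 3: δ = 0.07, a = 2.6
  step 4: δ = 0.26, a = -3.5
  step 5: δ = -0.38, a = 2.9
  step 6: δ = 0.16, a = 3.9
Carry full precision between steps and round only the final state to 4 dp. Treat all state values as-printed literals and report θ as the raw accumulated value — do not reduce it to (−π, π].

(-15.7289, -24.0421, -1.6258, 8.9250)

after step 1 (δ=-0.25, a=3.9): (-15.256389, -14.415951, -1.455506, 8.175000)
after step 2 (δ=-0.32, a=-2.9): (-15.021287, -16.446133, -1.737705, 7.450000)
after step 3 (δ=0.07, a=2.6): (-15.330713, -18.282750, -1.683293, 8.100000)
after step 4 (δ=0.26, a=-3.5): (-15.558040, -20.294950, -1.458838, 7.225000)
after step 5 (δ=-0.38, a=2.9): (-15.356237, -22.089891, -1.759437, 7.950000)
after step 6 (δ=0.16, a=3.9): (-15.728941, -24.042133, -1.625795, 8.925000)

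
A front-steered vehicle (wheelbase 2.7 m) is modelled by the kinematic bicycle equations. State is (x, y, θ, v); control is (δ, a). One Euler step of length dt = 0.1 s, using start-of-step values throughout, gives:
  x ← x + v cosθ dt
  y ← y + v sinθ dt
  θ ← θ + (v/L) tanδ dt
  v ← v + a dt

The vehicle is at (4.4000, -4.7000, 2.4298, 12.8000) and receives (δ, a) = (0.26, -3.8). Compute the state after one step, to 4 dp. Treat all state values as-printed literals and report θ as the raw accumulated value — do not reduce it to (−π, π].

(3.4308, -3.8639, 2.5559, 12.4200)

x' = 4.4000 + 12.8000·cos(2.4298)·0.1 = 3.4308
y' = -4.7000 + 12.8000·sin(2.4298)·0.1 = -3.8639
θ' = 2.4298 + (12.8000/2.7)·tan(0.26)·0.1 = 2.5559
v' = 12.8000 − 3.8000·0.1 = 12.4200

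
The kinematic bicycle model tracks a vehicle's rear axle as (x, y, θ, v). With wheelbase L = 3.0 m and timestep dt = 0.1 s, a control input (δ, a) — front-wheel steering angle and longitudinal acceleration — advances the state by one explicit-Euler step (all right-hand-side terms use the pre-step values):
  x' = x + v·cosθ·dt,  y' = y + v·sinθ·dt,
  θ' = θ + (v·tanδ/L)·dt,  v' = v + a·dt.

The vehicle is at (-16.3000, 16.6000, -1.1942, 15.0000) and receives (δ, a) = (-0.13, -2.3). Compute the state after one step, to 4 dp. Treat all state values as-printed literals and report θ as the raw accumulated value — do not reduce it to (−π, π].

x' = -16.3000 + 15.0000·cos(-1.1942)·0.1 = -15.7484
y' = 16.6000 + 15.0000·sin(-1.1942)·0.1 = 15.2051
θ' = -1.1942 + (15.0000/3.0)·tan(-0.13)·0.1 = -1.2596
v' = 15.0000 − 2.3000·0.1 = 14.7700

(-15.7484, 15.2051, -1.2596, 14.7700)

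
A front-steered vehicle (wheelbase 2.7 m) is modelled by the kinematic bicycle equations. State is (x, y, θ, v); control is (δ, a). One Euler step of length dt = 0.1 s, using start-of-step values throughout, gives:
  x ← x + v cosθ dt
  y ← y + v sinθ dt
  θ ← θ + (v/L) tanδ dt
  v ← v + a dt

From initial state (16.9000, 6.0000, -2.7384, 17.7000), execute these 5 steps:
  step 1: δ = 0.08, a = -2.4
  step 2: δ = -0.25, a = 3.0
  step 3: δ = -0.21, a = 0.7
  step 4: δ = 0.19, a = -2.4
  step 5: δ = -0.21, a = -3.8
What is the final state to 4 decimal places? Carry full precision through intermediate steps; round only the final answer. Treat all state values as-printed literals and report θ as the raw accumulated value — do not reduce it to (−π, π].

after step 1 (δ=0.08, a=-2.4): (15.271931, 5.305528, -2.685843, 17.460000)
after step 2 (δ=-0.25, a=3.0): (13.704143, 4.537052, -2.850964, 17.760000)
after step 3 (δ=-0.21, a=0.7): (12.002621, 4.028132, -2.991165, 17.830000)
after step 4 (δ=0.19, a=-2.4): (10.239756, 3.760930, -2.864163, 17.590000)
after step 5 (δ=-0.21, a=-3.8): (8.548016, 3.279166, -3.003021, 17.210000)

(8.5480, 3.2792, -3.0030, 17.2100)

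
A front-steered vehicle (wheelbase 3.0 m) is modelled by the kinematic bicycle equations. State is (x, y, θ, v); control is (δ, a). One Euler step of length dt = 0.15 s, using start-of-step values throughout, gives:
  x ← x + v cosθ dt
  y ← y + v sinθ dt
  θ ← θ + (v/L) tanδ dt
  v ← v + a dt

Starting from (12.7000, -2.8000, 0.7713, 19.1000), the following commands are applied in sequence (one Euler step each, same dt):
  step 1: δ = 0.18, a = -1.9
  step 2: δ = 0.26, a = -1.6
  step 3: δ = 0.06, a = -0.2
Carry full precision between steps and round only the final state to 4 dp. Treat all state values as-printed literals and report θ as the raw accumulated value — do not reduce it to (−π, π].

(17.4289, 4.0768, 1.2511, 18.5450)

after step 1 (δ=0.18, a=-1.9): (14.754220, -0.802900, 0.945081, 18.815000)
after step 2 (δ=0.26, a=-1.6): (16.407147, 1.484658, 1.195341, 18.575000)
after step 3 (δ=0.06, a=-0.2): (17.428855, 4.076820, 1.251133, 18.545000)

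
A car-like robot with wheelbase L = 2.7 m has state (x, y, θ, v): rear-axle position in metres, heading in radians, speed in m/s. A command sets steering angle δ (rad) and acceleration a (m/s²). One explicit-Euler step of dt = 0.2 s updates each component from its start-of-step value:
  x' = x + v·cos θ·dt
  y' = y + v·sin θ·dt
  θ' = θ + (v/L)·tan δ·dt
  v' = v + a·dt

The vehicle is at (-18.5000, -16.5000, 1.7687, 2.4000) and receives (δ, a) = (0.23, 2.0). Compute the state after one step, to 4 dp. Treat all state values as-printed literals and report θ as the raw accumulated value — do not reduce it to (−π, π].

x' = -18.5000 + 2.4000·cos(1.7687)·0.2 = -18.5944
y' = -16.5000 + 2.4000·sin(1.7687)·0.2 = -16.0294
θ' = 1.7687 + (2.4000/2.7)·tan(0.23)·0.2 = 1.8103
v' = 2.4000 + 2.0000·0.2 = 2.8000

(-18.5944, -16.0294, 1.8103, 2.8000)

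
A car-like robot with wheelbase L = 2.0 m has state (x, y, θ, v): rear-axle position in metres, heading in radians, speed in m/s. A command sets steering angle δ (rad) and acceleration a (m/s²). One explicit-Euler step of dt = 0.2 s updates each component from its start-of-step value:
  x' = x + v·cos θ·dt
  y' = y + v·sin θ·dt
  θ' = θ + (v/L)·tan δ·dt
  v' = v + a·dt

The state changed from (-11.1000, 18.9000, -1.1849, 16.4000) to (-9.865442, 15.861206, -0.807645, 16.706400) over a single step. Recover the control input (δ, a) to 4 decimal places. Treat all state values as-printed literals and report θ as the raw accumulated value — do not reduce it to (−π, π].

δ = 0.2261, a = 1.5320

a = (v'−v)/dt = (0.306400)/0.2 = 1.5320
Δθ = θ'−θ = 0.377255;  (v·dt/L) = 16.4000·0.2/2.0 = 1.640000
tan δ = Δθ·L/(v·dt) = 0.230034  →  δ = 0.2261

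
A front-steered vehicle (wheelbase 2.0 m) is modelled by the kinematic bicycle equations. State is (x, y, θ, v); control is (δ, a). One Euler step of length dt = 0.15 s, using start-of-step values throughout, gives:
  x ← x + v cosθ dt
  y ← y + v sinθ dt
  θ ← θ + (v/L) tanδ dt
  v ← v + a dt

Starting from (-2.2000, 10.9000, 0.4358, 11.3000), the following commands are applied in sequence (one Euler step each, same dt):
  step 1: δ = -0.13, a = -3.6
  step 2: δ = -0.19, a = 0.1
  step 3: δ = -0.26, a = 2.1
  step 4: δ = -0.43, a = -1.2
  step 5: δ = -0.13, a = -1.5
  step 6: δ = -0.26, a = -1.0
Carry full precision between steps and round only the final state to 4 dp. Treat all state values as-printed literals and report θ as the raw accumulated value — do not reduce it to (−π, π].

after step 1 (δ=-0.13, a=-3.6): (-0.663427, 11.615520, 0.325000, 10.760000)
after step 2 (δ=-0.19, a=0.1): (0.866081, 12.130885, 0.169798, 10.775000)
after step 3 (δ=-0.26, a=2.1): (2.459088, 12.404004, -0.045181, 11.090000)
after step 4 (δ=-0.43, a=-1.2): (4.120890, 12.328871, -0.426639, 10.910000)
after step 5 (δ=-0.13, a=-1.5): (5.610697, 11.651666, -0.533614, 10.685000)
after step 6 (δ=-0.26, a=-1.0): (6.990624, 10.836430, -0.746798, 10.535000)

(6.9906, 10.8364, -0.7468, 10.5350)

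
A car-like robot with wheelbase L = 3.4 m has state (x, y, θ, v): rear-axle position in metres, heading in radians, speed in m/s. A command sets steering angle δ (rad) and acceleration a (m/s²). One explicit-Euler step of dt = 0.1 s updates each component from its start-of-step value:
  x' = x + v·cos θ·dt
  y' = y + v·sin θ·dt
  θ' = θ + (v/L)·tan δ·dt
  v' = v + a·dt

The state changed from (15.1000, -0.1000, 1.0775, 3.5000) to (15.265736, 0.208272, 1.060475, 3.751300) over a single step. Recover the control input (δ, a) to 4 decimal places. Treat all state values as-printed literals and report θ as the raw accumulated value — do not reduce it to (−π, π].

δ = -0.1639, a = 2.5130

a = (v'−v)/dt = (0.251300)/0.1 = 2.5130
Δθ = θ'−θ = -0.017025;  (v·dt/L) = 3.5000·0.1/3.4 = 0.102941
tan δ = Δθ·L/(v·dt) = -0.165386  →  δ = -0.1639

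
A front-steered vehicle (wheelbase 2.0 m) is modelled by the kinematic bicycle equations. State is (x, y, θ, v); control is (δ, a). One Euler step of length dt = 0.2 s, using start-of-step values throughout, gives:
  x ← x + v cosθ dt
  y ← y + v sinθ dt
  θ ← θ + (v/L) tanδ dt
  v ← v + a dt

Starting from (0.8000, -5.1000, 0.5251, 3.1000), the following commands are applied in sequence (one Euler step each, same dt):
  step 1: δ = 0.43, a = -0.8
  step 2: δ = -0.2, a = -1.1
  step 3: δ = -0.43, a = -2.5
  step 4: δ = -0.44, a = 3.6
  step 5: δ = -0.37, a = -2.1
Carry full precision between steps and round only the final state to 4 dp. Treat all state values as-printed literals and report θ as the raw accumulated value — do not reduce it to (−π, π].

after step 1 (δ=0.43, a=-0.8): (1.336470, -4.789194, 0.667273, 2.940000)
after step 2 (δ=-0.2, a=-1.1): (1.798351, -4.425313, 0.607676, 2.720000)
after step 3 (δ=-0.43, a=-2.5): (2.244963, -4.114710, 0.482931, 2.220000)
after step 4 (δ=-0.44, a=3.6): (2.638186, -3.908527, 0.378418, 2.940000)
after step 5 (δ=-0.37, a=-2.1): (3.184585, -3.691290, 0.264386, 2.520000)

(3.1846, -3.6913, 0.2644, 2.5200)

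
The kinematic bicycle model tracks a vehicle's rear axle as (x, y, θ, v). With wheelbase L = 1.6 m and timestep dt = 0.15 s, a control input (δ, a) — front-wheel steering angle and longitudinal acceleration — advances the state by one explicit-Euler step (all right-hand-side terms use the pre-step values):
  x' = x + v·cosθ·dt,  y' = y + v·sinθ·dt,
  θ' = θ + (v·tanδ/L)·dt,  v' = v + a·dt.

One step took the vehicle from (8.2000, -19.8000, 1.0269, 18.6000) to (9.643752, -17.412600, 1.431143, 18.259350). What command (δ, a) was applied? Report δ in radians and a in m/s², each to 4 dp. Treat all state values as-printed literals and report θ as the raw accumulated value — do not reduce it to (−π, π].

a = (v'−v)/dt = (-0.340650)/0.15 = -2.2710
Δθ = θ'−θ = 0.404243;  (v·dt/L) = 18.6000·0.15/1.6 = 1.743750
tan δ = Δθ·L/(v·dt) = 0.231824  →  δ = 0.2278

δ = 0.2278, a = -2.2710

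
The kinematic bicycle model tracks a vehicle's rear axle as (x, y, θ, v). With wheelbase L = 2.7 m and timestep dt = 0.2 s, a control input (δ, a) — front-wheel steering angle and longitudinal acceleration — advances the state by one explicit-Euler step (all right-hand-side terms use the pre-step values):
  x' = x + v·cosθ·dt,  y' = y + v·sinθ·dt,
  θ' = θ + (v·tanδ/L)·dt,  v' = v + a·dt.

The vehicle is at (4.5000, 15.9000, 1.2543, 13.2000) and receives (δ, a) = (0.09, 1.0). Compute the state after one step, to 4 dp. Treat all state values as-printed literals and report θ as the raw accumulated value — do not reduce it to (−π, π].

x' = 4.5000 + 13.2000·cos(1.2543)·0.2 = 5.3217
y' = 15.9000 + 13.2000·sin(1.2543)·0.2 = 18.4089
θ' = 1.2543 + (13.2000/2.7)·tan(0.09)·0.2 = 1.3425
v' = 13.2000 + 1.0000·0.2 = 13.4000

(5.3217, 18.4089, 1.3425, 13.4000)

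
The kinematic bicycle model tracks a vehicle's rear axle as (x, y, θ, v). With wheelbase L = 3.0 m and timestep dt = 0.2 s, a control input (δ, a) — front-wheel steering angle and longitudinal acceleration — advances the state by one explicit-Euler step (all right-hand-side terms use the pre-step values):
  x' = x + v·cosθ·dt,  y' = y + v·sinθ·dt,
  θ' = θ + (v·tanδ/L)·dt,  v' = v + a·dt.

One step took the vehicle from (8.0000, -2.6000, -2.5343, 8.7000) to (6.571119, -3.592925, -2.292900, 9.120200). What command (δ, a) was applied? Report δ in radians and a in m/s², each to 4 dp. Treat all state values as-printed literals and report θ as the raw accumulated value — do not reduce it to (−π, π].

a = (v'−v)/dt = (0.420200)/0.2 = 2.1010
Δθ = θ'−θ = 0.241400;  (v·dt/L) = 8.7000·0.2/3.0 = 0.580000
tan δ = Δθ·L/(v·dt) = 0.416207  →  δ = 0.3944

δ = 0.3944, a = 2.1010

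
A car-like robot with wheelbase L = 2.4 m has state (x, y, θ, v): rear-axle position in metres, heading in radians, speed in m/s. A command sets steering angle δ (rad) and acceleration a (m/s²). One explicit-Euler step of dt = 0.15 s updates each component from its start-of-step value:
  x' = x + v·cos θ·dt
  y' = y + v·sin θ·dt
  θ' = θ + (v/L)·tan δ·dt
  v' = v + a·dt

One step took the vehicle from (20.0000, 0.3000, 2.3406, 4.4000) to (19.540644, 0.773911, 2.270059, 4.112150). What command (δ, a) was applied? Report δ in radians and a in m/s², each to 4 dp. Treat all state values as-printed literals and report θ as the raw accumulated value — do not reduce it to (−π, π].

a = (v'−v)/dt = (-0.287850)/0.15 = -1.9190
Δθ = θ'−θ = -0.070541;  (v·dt/L) = 4.4000·0.15/2.4 = 0.275000
tan δ = Δθ·L/(v·dt) = -0.256513  →  δ = -0.2511

δ = -0.2511, a = -1.9190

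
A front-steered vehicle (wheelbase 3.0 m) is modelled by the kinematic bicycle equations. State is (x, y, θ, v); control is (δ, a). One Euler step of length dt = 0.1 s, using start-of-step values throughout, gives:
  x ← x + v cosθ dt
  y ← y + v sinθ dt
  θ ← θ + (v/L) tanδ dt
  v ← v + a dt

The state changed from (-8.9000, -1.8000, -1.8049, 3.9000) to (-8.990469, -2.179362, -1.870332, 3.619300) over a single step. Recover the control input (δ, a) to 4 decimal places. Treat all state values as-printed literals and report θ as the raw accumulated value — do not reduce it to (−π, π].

δ = -0.4663, a = -2.8070

a = (v'−v)/dt = (-0.280700)/0.1 = -2.8070
Δθ = θ'−θ = -0.065432;  (v·dt/L) = 3.9000·0.1/3.0 = 0.130000
tan δ = Δθ·L/(v·dt) = -0.503323  →  δ = -0.4663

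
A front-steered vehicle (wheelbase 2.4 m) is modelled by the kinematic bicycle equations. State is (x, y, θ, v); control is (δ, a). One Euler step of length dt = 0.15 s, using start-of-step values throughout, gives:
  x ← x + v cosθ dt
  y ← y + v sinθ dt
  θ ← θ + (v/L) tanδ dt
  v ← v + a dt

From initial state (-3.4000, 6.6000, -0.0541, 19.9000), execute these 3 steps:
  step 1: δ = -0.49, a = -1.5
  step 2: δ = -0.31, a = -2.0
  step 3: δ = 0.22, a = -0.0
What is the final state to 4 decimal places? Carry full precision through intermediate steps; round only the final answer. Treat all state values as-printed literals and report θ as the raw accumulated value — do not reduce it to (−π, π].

after step 1 (δ=-0.49, a=-1.5): (-0.419367, 6.438590, -0.717502, 19.675000)
after step 2 (δ=-0.31, a=-2.0): (1.804255, 4.498131, -1.111404, 19.375000)
after step 3 (δ=0.22, a=-0.0): (3.092895, 1.893194, -0.840615, 19.375000)

(3.0929, 1.8932, -0.8406, 19.3750)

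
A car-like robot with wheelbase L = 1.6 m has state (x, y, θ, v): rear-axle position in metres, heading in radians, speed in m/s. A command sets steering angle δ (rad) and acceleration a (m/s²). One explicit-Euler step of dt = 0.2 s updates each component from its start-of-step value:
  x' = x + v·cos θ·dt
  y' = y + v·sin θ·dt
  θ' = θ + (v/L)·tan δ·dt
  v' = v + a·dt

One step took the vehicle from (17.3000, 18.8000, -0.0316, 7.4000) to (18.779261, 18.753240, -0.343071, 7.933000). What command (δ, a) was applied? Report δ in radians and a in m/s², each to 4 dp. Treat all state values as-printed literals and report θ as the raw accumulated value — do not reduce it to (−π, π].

δ = -0.3248, a = 2.6650

a = (v'−v)/dt = (0.533000)/0.2 = 2.6650
Δθ = θ'−θ = -0.311471;  (v·dt/L) = 7.4000·0.2/1.6 = 0.925000
tan δ = Δθ·L/(v·dt) = -0.336725  →  δ = -0.3248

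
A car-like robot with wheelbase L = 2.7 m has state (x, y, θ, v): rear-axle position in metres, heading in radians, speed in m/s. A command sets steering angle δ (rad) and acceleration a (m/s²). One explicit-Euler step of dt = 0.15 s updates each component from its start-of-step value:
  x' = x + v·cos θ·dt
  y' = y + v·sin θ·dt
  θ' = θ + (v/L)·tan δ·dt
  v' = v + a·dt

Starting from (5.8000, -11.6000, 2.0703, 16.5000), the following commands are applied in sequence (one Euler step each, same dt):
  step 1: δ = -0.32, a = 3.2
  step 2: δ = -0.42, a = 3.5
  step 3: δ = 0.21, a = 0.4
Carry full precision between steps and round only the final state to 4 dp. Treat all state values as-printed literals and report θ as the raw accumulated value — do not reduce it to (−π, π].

(4.7063, -4.3698, 1.5525, 17.5650)

after step 1 (δ=-0.32, a=3.2): (4.614500, -9.427394, 1.766526, 16.980000)
after step 2 (δ=-0.42, a=3.5): (4.119153, -6.929027, 1.345260, 17.505000)
after step 3 (δ=0.21, a=0.4): (4.706348, -4.369776, 1.552541, 17.565000)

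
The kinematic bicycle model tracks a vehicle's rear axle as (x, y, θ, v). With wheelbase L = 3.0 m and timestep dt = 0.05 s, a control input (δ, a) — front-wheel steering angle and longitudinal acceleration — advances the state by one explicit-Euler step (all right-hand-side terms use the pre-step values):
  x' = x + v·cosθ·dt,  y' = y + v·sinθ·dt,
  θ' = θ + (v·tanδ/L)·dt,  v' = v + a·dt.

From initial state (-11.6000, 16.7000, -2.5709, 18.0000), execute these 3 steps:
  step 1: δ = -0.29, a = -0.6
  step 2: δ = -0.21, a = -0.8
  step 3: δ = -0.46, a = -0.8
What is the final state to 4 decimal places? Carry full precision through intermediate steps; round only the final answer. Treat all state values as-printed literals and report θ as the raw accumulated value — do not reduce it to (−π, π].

after step 1 (δ=-0.29, a=-0.6): (-12.357374, 16.213806, -2.660424, 17.970000)
after step 2 (δ=-0.21, a=-0.8): (-13.153854, 15.797967, -2.724260, 17.930000)
after step 3 (δ=-0.46, a=-0.8): (-13.973410, 15.434594, -2.872317, 17.890000)

(-13.9734, 15.4346, -2.8723, 17.8900)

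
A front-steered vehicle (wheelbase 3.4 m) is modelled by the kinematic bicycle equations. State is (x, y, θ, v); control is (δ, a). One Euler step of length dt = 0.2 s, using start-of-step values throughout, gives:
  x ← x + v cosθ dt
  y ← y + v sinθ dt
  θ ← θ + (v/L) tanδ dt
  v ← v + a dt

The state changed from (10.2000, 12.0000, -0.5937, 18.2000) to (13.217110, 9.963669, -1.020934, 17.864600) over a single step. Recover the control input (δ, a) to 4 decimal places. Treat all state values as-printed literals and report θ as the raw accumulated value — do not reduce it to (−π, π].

a = (v'−v)/dt = (-0.335400)/0.2 = -1.6770
Δθ = θ'−θ = -0.427234;  (v·dt/L) = 18.2000·0.2/3.4 = 1.070588
tan δ = Δθ·L/(v·dt) = -0.399065  →  δ = -0.3797

δ = -0.3797, a = -1.6770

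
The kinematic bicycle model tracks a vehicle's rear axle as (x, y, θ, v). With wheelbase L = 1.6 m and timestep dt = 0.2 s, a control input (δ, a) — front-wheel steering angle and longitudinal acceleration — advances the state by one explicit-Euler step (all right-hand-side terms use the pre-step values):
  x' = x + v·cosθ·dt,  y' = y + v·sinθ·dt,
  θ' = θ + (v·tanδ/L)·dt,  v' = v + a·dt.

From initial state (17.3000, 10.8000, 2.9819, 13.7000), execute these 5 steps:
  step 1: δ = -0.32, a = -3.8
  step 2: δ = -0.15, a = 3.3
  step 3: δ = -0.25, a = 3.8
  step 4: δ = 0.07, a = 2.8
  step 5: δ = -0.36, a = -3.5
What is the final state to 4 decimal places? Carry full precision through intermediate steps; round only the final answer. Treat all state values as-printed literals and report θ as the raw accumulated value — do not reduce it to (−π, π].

after step 1 (δ=-0.32, a=-3.8): (14.594863, 11.235700, 2.414396, 12.940000)
after step 2 (δ=-0.15, a=3.3): (12.661522, 12.956147, 2.169934, 13.600000)
after step 3 (δ=-0.25, a=3.8): (11.127630, 15.202383, 1.735853, 14.360000)
after step 4 (δ=0.07, a=2.8): (10.655736, 18.035349, 1.861709, 14.920000)
after step 5 (δ=-0.36, a=-3.5): (9.799846, 20.893969, 1.159717, 14.220000)

(9.7998, 20.8940, 1.1597, 14.2200)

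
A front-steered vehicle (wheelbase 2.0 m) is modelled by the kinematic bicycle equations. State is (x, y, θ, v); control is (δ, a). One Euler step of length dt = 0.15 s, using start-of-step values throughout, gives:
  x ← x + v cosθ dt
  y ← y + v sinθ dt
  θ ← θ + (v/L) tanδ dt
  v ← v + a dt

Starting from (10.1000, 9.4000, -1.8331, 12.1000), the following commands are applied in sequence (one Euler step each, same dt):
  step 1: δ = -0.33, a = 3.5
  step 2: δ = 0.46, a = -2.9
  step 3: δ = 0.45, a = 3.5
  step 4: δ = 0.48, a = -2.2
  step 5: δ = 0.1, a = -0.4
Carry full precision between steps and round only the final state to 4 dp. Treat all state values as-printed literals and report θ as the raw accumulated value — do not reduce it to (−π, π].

after step 1 (δ=-0.33, a=3.5): (9.629359, 7.647082, -2.143941, 12.625000)
after step 2 (δ=0.46, a=-2.9): (8.602422, 6.055954, -1.674813, 12.190000)
after step 3 (δ=0.45, a=3.5): (8.412570, 4.237336, -1.233180, 12.715000)
after step 4 (δ=0.48, a=-2.2): (9.044325, 2.437756, -0.736713, 12.385000)
after step 5 (δ=0.1, a=-0.4): (10.420325, 1.189615, -0.643514, 12.325000)

(10.4203, 1.1896, -0.6435, 12.3250)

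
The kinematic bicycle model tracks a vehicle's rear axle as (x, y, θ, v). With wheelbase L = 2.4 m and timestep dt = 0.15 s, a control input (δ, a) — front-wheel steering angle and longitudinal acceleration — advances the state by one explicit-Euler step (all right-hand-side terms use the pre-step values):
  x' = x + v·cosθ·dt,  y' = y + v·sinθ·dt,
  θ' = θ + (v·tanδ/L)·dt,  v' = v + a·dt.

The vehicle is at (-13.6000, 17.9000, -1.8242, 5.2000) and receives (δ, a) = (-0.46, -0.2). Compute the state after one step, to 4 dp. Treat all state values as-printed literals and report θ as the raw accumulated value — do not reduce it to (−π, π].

(-13.7955, 17.1449, -1.9852, 5.1700)

x' = -13.6000 + 5.2000·cos(-1.8242)·0.15 = -13.7955
y' = 17.9000 + 5.2000·sin(-1.8242)·0.15 = 17.1449
θ' = -1.8242 + (5.2000/2.4)·tan(-0.46)·0.15 = -1.9852
v' = 5.2000 − 0.2000·0.15 = 5.1700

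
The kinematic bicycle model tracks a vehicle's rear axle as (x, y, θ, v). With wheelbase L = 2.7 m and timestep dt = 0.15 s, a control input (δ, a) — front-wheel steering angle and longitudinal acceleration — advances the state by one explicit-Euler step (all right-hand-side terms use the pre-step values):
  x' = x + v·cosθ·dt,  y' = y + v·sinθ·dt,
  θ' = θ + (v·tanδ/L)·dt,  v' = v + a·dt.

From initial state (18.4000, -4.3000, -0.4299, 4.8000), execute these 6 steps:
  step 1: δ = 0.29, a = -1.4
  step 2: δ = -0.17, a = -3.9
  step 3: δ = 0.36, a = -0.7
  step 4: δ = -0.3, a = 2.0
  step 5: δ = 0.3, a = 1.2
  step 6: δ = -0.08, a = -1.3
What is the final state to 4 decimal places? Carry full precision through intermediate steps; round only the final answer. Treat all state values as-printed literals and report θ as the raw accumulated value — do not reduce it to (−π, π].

after step 1 (δ=0.29, a=-1.4): (19.054485, -4.600082, -0.350323, 4.590000)
after step 2 (δ=-0.17, a=-3.9): (19.701167, -4.836376, -0.394096, 4.005000)
after step 3 (δ=0.36, a=-0.7): (20.255866, -5.067048, -0.310346, 3.900000)
after step 4 (δ=-0.3, a=2.0): (20.812919, -5.245700, -0.377369, 4.200000)
after step 5 (δ=0.3, a=1.2): (21.398591, -5.477840, -0.305191, 4.380000)
after step 6 (δ=-0.08, a=-1.3): (22.025231, -5.675252, -0.324699, 4.185000)

(22.0252, -5.6753, -0.3247, 4.1850)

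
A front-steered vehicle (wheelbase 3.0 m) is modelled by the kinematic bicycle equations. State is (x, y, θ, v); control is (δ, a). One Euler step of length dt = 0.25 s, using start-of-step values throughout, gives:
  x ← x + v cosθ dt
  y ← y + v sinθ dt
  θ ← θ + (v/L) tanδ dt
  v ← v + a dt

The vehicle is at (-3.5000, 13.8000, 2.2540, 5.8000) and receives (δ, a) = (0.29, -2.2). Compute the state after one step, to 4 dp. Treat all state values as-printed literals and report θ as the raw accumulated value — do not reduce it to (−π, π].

(-4.4154, 14.9246, 2.3982, 5.2500)

x' = -3.5000 + 5.8000·cos(2.2540)·0.25 = -4.4154
y' = 13.8000 + 5.8000·sin(2.2540)·0.25 = 14.9246
θ' = 2.2540 + (5.8000/3.0)·tan(0.29)·0.25 = 2.3982
v' = 5.8000 − 2.2000·0.25 = 5.2500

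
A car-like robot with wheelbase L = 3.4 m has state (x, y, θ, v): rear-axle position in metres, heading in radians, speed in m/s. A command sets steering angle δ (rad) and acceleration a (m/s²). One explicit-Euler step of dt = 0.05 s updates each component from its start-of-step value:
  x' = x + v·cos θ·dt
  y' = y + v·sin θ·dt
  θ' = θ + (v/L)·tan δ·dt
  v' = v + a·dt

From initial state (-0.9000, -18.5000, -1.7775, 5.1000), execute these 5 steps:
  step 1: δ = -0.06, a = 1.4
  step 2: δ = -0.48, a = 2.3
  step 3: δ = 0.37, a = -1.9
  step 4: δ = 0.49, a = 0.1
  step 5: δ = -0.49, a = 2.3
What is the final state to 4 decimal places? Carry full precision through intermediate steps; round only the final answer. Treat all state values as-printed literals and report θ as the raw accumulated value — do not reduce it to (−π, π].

after step 1 (δ=-0.06, a=1.4): (-0.952335, -18.749572, -1.782005, 5.170000)
after step 2 (δ=-0.48, a=2.3): (-1.006527, -19.002327, -1.821587, 5.285000)
after step 3 (δ=0.37, a=-1.9): (-1.072106, -19.258311, -1.791442, 5.190000)
after step 4 (δ=0.49, a=0.1): (-1.128901, -19.511519, -1.750732, 5.195000)
after step 5 (δ=-0.49, a=2.3): (-1.175387, -19.767076, -1.791481, 5.310000)

(-1.1754, -19.7671, -1.7915, 5.3100)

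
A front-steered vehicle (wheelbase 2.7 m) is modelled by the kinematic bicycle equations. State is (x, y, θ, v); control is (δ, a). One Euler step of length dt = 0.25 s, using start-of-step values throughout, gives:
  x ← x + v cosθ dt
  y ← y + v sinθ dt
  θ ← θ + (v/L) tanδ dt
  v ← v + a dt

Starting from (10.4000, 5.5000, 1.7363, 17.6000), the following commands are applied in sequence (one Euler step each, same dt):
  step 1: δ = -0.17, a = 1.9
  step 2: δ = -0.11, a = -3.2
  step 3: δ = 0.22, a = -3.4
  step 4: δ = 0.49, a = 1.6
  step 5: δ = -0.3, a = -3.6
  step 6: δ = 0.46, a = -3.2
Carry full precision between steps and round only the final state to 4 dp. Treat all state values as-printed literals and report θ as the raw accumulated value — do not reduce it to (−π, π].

after step 1 (δ=-0.17, a=1.9): (9.675104, 9.839876, 1.456563, 18.075000)
after step 2 (δ=-0.11, a=-3.2): (10.190174, 14.329175, 1.271720, 17.275000)
after step 3 (δ=0.22, a=-3.4): (11.462642, 18.456211, 1.629407, 16.425000)
after step 4 (δ=0.49, a=1.6): (11.222109, 22.555410, 2.440602, 16.825000)
after step 5 (δ=-0.3, a=-3.6): (8.007679, 25.268338, 1.958696, 15.925000)
after step 6 (δ=0.46, a=-3.2): (6.501791, 28.953803, 2.689253, 15.125000)

(6.5018, 28.9538, 2.6893, 15.1250)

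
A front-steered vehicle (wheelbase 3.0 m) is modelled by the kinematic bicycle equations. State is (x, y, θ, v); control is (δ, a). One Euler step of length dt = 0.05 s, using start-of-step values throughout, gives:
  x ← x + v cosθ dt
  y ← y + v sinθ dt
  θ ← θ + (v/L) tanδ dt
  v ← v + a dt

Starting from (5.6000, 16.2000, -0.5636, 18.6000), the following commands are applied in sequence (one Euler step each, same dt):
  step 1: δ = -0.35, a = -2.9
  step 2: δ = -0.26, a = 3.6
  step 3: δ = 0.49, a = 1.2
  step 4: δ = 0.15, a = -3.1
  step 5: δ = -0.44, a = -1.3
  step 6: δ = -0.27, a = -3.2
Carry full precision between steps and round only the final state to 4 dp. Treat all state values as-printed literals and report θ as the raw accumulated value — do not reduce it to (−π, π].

(10.0610, 12.8918, -0.7765, 18.3150)

after step 1 (δ=-0.35, a=-2.9): (6.386164, 15.703163, -0.676759, 18.455000)
after step 2 (δ=-0.26, a=3.6): (7.105546, 15.125273, -0.758583, 18.635000)
after step 3 (δ=0.49, a=1.2): (7.781821, 14.484329, -0.592921, 18.695000)
after step 4 (δ=0.15, a=-3.1): (8.557020, 13.962003, -0.545830, 18.540000)
after step 5 (δ=-0.44, a=-1.3): (9.349324, 13.480772, -0.691301, 18.475000)
after step 6 (δ=-0.27, a=-3.2): (10.060997, 12.891844, -0.776520, 18.315000)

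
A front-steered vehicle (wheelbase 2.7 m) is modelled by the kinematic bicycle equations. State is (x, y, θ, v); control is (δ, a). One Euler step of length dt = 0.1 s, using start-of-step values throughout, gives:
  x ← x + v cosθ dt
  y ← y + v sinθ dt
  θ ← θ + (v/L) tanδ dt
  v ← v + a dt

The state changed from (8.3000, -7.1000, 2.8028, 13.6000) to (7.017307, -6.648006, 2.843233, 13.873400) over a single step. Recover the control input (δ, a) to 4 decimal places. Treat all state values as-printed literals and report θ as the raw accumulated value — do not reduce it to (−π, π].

δ = 0.0801, a = 2.7340

a = (v'−v)/dt = (0.273400)/0.1 = 2.7340
Δθ = θ'−θ = 0.040433;  (v·dt/L) = 13.6000·0.1/2.7 = 0.503704
tan δ = Δθ·L/(v·dt) = 0.080271  →  δ = 0.0801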